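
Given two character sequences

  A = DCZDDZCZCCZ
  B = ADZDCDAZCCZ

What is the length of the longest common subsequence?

8

Match D [1,2]; then Z [3,3]; then D [4,4]; then D [5,6]; then Z [8,8]; then C [9,9]; then C [10,10]; then Z [11,11] — 8 characters in the same relative order in both, and the DP table's final entry dp[11][11] is also 8, so no common subsequence is longer.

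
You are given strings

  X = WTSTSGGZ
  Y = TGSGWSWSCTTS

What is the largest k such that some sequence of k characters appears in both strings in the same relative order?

Taking W (X #1, Y #7) → T (X #2, Y #10) → T (X #4, Y #11) → S (X #5, Y #12) gives a common subsequence of length 4. The LCS DP gives dp[8][12] = 4, so this is optimal.

4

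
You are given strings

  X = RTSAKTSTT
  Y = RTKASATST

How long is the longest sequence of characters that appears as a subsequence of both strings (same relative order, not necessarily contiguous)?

7

Let dp[i][j] be the LCS length of the first i characters of X and the first j characters of Y. dp[i][j] = dp[i-1][j-1]+1 when the i-th and j-th characters match, else max(dp[i-1][j], dp[i][j-1]).
    ·  R  T  K  A  S  A  T  S  T
 ·  0  0  0  0  0  0  0  0  0  0
 R  0  1  1  1  1  1  1  1  1  1
 T  0  1  2  2  2  2  2  2  2  2
 S  0  1  2  2  2  3  3  3  3  3
 A  0  1  2  2  3  3  4  4  4  4
 K  0  1  2  3  3  3  4  4  4  4
 T  0  1  2  3  3  3  4  5  5  5
 S  0  1  2  3  3  4  4  5  6  6
 T  0  1  2  3  3  4  4  5  6  7
 T  0  1  2  3  3  4  4  5  6  7
dp[9][9] = 7. One LCS (by backtracking along matches): RTSATST.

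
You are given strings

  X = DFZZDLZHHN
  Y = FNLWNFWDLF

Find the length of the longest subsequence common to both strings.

3

Let dp[i][j] be the LCS length of the first i characters of X and the first j characters of Y. dp[i][j] = dp[i-1][j-1]+1 when the i-th and j-th characters match, else max(dp[i-1][j], dp[i][j-1]).
    ·  F  N  L  W  N  F  W  D  L  F
 ·  0  0  0  0  0  0  0  0  0  0  0
 D  0  0  0  0  0  0  0  0  1  1  1
 F  0  1  1  1  1  1  1  1  1  1  2
 Z  0  1  1  1  1  1  1  1  1  1  2
 Z  0  1  1  1  1  1  1  1  1  1  2
 D  0  1  1  1  1  1  1  1  2  2  2
 L  0  1  1  2  2  2  2  2  2  3  3
 Z  0  1  1  2  2  2  2  2  2  3  3
 H  0  1  1  2  2  2  2  2  2  3  3
 H  0  1  1  2  2  2  2  2  2  3  3
 N  0  1  2  2  2  3  3  3  3  3  3
dp[10][10] = 3. One LCS (by backtracking along matches): FDL.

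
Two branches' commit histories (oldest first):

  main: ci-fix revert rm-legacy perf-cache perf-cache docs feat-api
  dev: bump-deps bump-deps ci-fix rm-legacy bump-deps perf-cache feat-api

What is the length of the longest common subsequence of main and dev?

4

Taking ci-fix at main[1]=dev[3] → rm-legacy at main[3]=dev[4] → perf-cache at main[5]=dev[6] → feat-api at main[7]=dev[7] gives a common subsequence of length 4, and the DP table's final entry dp[7][7] is also 4, so no common subsequence is longer.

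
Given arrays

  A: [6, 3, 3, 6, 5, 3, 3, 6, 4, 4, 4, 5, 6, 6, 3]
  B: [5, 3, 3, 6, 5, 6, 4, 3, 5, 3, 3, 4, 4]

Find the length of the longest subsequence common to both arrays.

Pick 3 at A[2]=B[2] → 3 at A[3]=B[3] → 6 at A[4]=B[6] → 5 at A[5]=B[9] → 3 at A[6]=B[10] → 3 at A[7]=B[11] → 4 at A[10]=B[12] → 4 at A[11]=B[13]; all 8 values appear in both, in order, and the DP table's final entry dp[15][13] is also 8, so no common subsequence is longer.

8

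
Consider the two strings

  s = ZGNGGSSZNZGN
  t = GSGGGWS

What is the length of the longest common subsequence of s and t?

Let dp[i][j] be the LCS length of the first i characters of s and the first j characters of t. dp[i][j] = dp[i-1][j-1]+1 when the i-th and j-th characters match, else max(dp[i-1][j], dp[i][j-1]).
    ·  G  S  G  G  G  W  S
 ·  0  0  0  0  0  0  0  0
 Z  0  0  0  0  0  0  0  0
 G  0  1  1  1  1  1  1  1
 N  0  1  1  1  1  1  1  1
 G  0  1  1  2  2  2  2  2
 G  0  1  1  2  3  3  3  3
 S  0  1  2  2  3  3  3  4
 S  0  1  2  2  3  3  3  4
 Z  0  1  2  2  3  3  3  4
 N  0  1  2  2  3  3  3  4
 Z  0  1  2  2  3  3  3  4
 G  0  1  2  3  3  4  4  4
 N  0  1  2  3  3  4  4  4
dp[12][7] = 4. One LCS (by backtracking along matches): GGGS.

4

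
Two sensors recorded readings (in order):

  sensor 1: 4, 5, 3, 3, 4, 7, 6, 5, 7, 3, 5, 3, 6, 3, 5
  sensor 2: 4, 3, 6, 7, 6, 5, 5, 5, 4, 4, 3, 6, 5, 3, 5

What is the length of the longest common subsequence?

10

Taking 4 at sensor 1[1]=sensor 2[1], 3 at sensor 1[3]=sensor 2[2], 7 at sensor 1[6]=sensor 2[4], 6 at sensor 1[7]=sensor 2[5], 5 at sensor 1[8]=sensor 2[7], 5 at sensor 1[11]=sensor 2[8], 3 at sensor 1[12]=sensor 2[11], 6 at sensor 1[13]=sensor 2[12], 3 at sensor 1[14]=sensor 2[14], 5 at sensor 1[15]=sensor 2[15] gives a common subsequence of length 10. dp[15][15] = 10 confirms this is the maximum.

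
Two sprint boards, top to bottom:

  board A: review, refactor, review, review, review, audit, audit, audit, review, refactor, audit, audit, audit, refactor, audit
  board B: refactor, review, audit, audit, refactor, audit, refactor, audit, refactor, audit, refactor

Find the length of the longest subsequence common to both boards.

9

Taking refactor [2,1]; then review [5,2]; then audit [6,3]; then audit [7,4]; then audit [8,6]; then refactor [10,7]; then audit [11,8]; then audit [13,10]; then refactor [14,11] gives a common subsequence of length 9. The LCS DP gives dp[15][11] = 9, so this is optimal.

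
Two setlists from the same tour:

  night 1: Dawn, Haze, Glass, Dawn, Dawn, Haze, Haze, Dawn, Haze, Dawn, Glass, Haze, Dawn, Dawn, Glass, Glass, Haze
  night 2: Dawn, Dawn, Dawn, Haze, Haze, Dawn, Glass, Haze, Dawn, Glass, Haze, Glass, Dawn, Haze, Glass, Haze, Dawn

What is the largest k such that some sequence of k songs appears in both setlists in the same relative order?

Pick Dawn at night 1[1]=night 2[1], Dawn at night 1[4]=night 2[2], Dawn at night 1[5]=night 2[3], Haze at night 1[6]=night 2[4], Haze at night 1[7]=night 2[5], Dawn at night 1[8]=night 2[6], Haze at night 1[9]=night 2[8], Dawn at night 1[10]=night 2[9], Glass at night 1[11]=night 2[10], Haze at night 1[12]=night 2[11], Dawn at night 1[13]=night 2[13], Glass at night 1[16]=night 2[15], Haze at night 1[17]=night 2[16]; all 13 songs appear in both, in order. The LCS DP gives dp[17][17] = 13, so this is optimal.

13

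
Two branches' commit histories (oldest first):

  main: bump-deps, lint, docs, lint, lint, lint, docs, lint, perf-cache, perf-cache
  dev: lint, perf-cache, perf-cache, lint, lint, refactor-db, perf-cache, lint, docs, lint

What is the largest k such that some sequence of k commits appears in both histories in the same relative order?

Pick lint at main[2]=dev[1], then lint at main[4]=dev[4], then lint at main[5]=dev[5], then lint at main[6]=dev[8], then docs at main[7]=dev[9], then lint at main[8]=dev[10]; all 6 commits appear in both, in order, and the DP table's final entry dp[10][10] is also 6, so no common subsequence is longer.

6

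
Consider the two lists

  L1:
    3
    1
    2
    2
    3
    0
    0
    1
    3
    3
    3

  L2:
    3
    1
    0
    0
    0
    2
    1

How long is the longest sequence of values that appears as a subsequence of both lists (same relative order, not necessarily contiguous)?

5

Match 3 [1,1] → 1 [2,2] → 0 [6,4] → 0 [7,5] → 1 [8,7] — 5 values in the same relative order in both. Since dp[11][7] = 5, nothing longer is possible.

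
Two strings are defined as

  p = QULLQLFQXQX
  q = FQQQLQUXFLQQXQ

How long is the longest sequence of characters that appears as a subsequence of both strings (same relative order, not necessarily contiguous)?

One common subsequence of length 7: Q (p #1, q #6); then U (p #2, q #7); then L (p #4, q #10); then Q (p #5, q #11); then Q (p #8, q #12); then X (p #9, q #13); then Q (p #10, q #14). The LCS DP gives dp[11][14] = 7, so this is optimal.

7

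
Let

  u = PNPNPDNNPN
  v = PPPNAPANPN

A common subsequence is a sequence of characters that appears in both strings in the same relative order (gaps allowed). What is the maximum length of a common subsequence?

Let dp[i][j] be the LCS length of the first i characters of u and the first j characters of v. dp[i][j] = dp[i-1][j-1]+1 when the i-th and j-th characters match, else max(dp[i-1][j], dp[i][j-1]).
    ·  P  P  P  N  A  P  A  N  P  N
 ·  0  0  0  0  0  0  0  0  0  0  0
 P  0  1  1  1  1  1  1  1  1  1  1
 N  0  1  1  1  2  2  2  2  2  2  2
 P  0  1  2  2  2  2  3  3  3  3  3
 N  0  1  2  2  3  3  3  3  4  4  4
 P  0  1  2  3  3  3  4  4  4  5  5
 D  0  1  2  3  3  3  4  4  4  5  5
 N  0  1  2  3  4  4  4  4  5  5  6
 N  0  1  2  3  4  4  4  4  5  5  6
 P  0  1  2  3  4  4  5  5  5  6  6
 N  0  1  2  3  4  4  5  5  6  6  7
dp[10][10] = 7. One LCS (by backtracking along matches): PPNPNPN.

7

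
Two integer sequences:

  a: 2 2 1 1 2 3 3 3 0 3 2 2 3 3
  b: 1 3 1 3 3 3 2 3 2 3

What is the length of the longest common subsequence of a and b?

8

One common subsequence of length 8: 1 [3,1], 1 [4,3], 3 [6,4], 3 [7,5], 3 [8,6], 3 [10,8], 2 [12,9], 3 [14,10]. The LCS DP gives dp[14][10] = 8, so this is optimal.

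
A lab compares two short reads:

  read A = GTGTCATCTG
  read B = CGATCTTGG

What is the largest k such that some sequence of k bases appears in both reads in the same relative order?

6

Taking G [1,2], T [4,4], C [5,5], T [7,6], T [9,7], G [10,9] gives a common subsequence of length 6. Since dp[10][9] = 6, nothing longer is possible.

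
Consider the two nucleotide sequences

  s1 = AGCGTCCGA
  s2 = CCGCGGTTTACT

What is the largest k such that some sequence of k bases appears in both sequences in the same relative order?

5

Let dp[i][j] be the LCS length of the first i bases of s1 and the first j bases of s2. dp[i][j] = dp[i-1][j-1]+1 when the i-th and j-th bases match, else max(dp[i-1][j], dp[i][j-1]).
    ·  C  C  G  C  G  G  T  T  T  A  C  T
 ·  0  0  0  0  0  0  0  0  0  0  0  0  0
 A  0  0  0  0  0  0  0  0  0  0  1  1  1
 G  0  0  0  1  1  1  1  1  1  1  1  1  1
 C  0  1  1  1  2  2  2  2  2  2  2  2  2
 G  0  1  1  2  2  3  3  3  3  3  3  3  3
 T  0  1  1  2  2  3  3  4  4  4  4  4  4
 C  0  1  2  2  3  3  3  4  4  4  4  5  5
 C  0  1  2  2  3  3  3  4  4  4  4  5  5
 G  0  1  2  3  3  4  4  4  4  4  4  5  5
 A  0  1  2  3  3  4  4  4  4  4  5  5  5
dp[9][12] = 5. One LCS (by backtracking along matches): GCGTC.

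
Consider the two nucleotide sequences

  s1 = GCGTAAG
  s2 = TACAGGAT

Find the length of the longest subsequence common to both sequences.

4

Taking T (s1 #4, s2 #1), A (s1 #5, s2 #2), A (s1 #6, s2 #4), G (s1 #7, s2 #6) gives a common subsequence of length 4. The LCS DP gives dp[7][8] = 4, so this is optimal.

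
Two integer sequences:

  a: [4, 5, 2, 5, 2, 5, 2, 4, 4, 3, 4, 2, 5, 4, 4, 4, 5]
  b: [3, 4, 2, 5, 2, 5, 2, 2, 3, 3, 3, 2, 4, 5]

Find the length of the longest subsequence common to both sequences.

One common subsequence of length 10: 4 (a #1, b #2), 5 (a #2, b #4), 2 (a #3, b #5), 5 (a #4, b #6), 2 (a #5, b #7), 2 (a #7, b #8), 3 (a #10, b #11), 2 (a #12, b #12), 4 (a #16, b #13), 5 (a #17, b #14), and the DP table's final entry dp[17][14] is also 10, so no common subsequence is longer.

10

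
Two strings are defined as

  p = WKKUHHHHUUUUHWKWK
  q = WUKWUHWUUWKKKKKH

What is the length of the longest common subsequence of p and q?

9

Taking W [1,1], then K [2,3], then U [4,5], then H [5,6], then U [11,8], then U [12,9], then W [14,10], then K [15,14], then K [17,15] gives a common subsequence of length 9, and the DP table's final entry dp[17][16] is also 9, so no common subsequence is longer.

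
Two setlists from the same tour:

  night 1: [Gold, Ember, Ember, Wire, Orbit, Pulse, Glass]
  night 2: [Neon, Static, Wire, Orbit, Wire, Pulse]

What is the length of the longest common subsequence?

Pick Wire [4,3] → Orbit [5,4] → Pulse [6,6]; all 3 songs appear in both, in order. The LCS DP gives dp[7][6] = 3, so this is optimal.

3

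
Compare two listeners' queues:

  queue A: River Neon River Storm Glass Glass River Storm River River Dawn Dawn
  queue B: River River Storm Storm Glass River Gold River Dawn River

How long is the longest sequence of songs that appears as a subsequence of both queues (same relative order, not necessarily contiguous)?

7

Pick River [1,1], River [3,2], Storm [4,4], Glass [6,5], River [7,6], River [9,8], River [10,10]; all 7 songs appear in both, in order. The LCS DP gives dp[12][10] = 7, so this is optimal.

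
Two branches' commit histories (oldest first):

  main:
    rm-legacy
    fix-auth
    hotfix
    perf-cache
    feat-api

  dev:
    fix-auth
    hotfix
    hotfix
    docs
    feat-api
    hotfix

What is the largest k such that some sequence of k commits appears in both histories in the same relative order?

3

One common subsequence of length 3: fix-auth at main[2]=dev[1] → hotfix at main[3]=dev[3] → feat-api at main[5]=dev[5]. The LCS DP gives dp[5][6] = 3, so this is optimal.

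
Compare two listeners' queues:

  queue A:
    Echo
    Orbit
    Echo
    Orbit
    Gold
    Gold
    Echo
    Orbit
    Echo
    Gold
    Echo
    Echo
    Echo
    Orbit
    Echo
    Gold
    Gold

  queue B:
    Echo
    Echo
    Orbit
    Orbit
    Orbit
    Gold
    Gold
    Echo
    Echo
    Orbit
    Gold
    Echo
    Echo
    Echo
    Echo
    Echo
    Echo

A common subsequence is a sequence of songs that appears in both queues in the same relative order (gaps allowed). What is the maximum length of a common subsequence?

12

Pick Echo (queue A #1, queue B #2) → Orbit (queue A #2, queue B #4) → Orbit (queue A #4, queue B #5) → Gold (queue A #5, queue B #6) → Gold (queue A #6, queue B #7) → Echo (queue A #7, queue B #9) → Orbit (queue A #8, queue B #10) → Echo (queue A #9, queue B #13) → Echo (queue A #11, queue B #14) → Echo (queue A #12, queue B #15) → Echo (queue A #13, queue B #16) → Echo (queue A #15, queue B #17); all 12 songs appear in both, in order. The LCS DP gives dp[17][17] = 12, so this is optimal.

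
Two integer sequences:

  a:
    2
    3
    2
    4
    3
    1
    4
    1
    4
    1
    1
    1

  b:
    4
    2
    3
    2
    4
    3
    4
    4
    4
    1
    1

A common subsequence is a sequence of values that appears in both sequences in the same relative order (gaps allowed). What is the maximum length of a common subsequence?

9

Taking 2 (a #1, b #2); then 3 (a #2, b #3); then 2 (a #3, b #4); then 4 (a #4, b #5); then 3 (a #5, b #6); then 4 (a #7, b #8); then 4 (a #9, b #9); then 1 (a #11, b #10); then 1 (a #12, b #11) gives a common subsequence of length 9. Since dp[12][11] = 9, nothing longer is possible.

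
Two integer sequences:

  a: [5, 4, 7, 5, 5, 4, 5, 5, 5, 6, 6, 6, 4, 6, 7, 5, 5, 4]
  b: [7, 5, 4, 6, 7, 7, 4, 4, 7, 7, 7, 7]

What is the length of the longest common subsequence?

Taking 5 at a[1]=b[2], then 4 at a[2]=b[3], then 7 at a[3]=b[6], then 4 at a[6]=b[7], then 4 at a[13]=b[8], then 7 at a[15]=b[12] gives a common subsequence of length 6. dp[18][12] = 6 confirms this is the maximum.

6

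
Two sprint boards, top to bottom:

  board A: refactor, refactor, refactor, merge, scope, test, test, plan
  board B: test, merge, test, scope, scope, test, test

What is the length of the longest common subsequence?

4

Taking merge at board A[4]=board B[2], then scope at board A[5]=board B[5], then test at board A[6]=board B[6], then test at board A[7]=board B[7] gives a common subsequence of length 4. dp[8][7] = 4 confirms this is the maximum.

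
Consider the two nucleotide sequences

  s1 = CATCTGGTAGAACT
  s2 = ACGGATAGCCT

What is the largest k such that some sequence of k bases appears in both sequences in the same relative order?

One common subsequence of length 9: A at s1[2]=s2[1], C at s1[4]=s2[2], G at s1[6]=s2[3], G at s1[7]=s2[4], T at s1[8]=s2[6], A at s1[9]=s2[7], G at s1[10]=s2[8], C at s1[13]=s2[10], T at s1[14]=s2[11], and the DP table's final entry dp[14][11] is also 9, so no common subsequence is longer.

9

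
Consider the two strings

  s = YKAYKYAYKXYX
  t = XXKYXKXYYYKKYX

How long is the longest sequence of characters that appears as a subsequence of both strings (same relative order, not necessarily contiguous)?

8

Taking Y [1,4], K [2,6], Y [4,8], Y [6,9], Y [8,10], K [9,12], Y [11,13], X [12,14] gives a common subsequence of length 8. dp[12][14] = 8 confirms this is the maximum.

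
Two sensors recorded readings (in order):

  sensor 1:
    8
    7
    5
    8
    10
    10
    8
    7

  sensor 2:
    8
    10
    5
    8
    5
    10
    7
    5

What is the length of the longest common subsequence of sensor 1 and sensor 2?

5

Let dp[i][j] be the LCS length of the first i values of sensor 1 and the first j values of sensor 2. dp[i][j] = dp[i-1][j-1]+1 when the i-th and j-th values match, else max(dp[i-1][j], dp[i][j-1]).
    ·  8 10  5  8  5 10  7  5
 ·  0  0  0  0  0  0  0  0  0
 8  0  1  1  1  1  1  1  1  1
 7  0  1  1  1  1  1  1  2  2
 5  0  1  1  2  2  2  2  2  3
 8  0  1  1  2  3  3  3  3  3
10  0  1  2  2  3  3  4  4  4
10  0  1  2  2  3  3  4  4  4
 8  0  1  2  2  3  3  4  4  4
 7  0  1  2  2  3  3  4  5  5
dp[8][8] = 5. One LCS (by backtracking along matches): 8, 5, 8, 10, 7.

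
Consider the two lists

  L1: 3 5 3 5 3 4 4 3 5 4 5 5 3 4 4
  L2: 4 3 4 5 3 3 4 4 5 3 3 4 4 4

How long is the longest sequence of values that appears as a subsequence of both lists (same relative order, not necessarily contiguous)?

10

Pick 3 (L1 #1, L2 #2), then 5 (L1 #2, L2 #4), then 3 (L1 #3, L2 #5), then 3 (L1 #5, L2 #6), then 4 (L1 #6, L2 #7), then 4 (L1 #7, L2 #8), then 3 (L1 #8, L2 #11), then 4 (L1 #10, L2 #12), then 4 (L1 #14, L2 #13), then 4 (L1 #15, L2 #14); all 10 values appear in both, in order, and the DP table's final entry dp[15][14] is also 10, so no common subsequence is longer.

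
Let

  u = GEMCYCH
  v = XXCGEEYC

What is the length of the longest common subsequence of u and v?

4

Pick G (u #1, v #4) → E (u #2, v #6) → Y (u #5, v #7) → C (u #6, v #8); all 4 characters appear in both, in order, and the DP table's final entry dp[7][8] is also 4, so no common subsequence is longer.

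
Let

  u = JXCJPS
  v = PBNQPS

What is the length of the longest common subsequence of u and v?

2

Pick P (u #5, v #5), then S (u #6, v #6); all 2 characters appear in both, in order. dp[6][6] = 2 confirms this is the maximum.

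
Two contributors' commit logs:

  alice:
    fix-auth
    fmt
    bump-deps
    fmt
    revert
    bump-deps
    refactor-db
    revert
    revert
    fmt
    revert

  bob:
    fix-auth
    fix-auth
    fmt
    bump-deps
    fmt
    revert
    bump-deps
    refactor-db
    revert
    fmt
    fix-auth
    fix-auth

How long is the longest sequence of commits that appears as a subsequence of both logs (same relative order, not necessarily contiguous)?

9

One common subsequence of length 9: fix-auth at alice[1]=bob[2], then fmt at alice[2]=bob[3], then bump-deps at alice[3]=bob[4], then fmt at alice[4]=bob[5], then revert at alice[5]=bob[6], then bump-deps at alice[6]=bob[7], then refactor-db at alice[7]=bob[8], then revert at alice[9]=bob[9], then fmt at alice[10]=bob[10]. dp[11][12] = 9 confirms this is the maximum.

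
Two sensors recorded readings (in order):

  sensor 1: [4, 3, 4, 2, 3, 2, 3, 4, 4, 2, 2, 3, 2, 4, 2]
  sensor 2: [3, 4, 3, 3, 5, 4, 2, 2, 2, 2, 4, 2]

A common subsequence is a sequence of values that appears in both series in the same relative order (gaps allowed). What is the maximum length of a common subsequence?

Pick 3 (sensor 1 #2, sensor 2 #1); then 4 (sensor 1 #3, sensor 2 #2); then 3 (sensor 1 #5, sensor 2 #3); then 3 (sensor 1 #7, sensor 2 #4); then 4 (sensor 1 #8, sensor 2 #6); then 2 (sensor 1 #10, sensor 2 #8); then 2 (sensor 1 #11, sensor 2 #9); then 2 (sensor 1 #13, sensor 2 #10); then 4 (sensor 1 #14, sensor 2 #11); then 2 (sensor 1 #15, sensor 2 #12); all 10 values appear in both, in order, and the DP table's final entry dp[15][12] is also 10, so no common subsequence is longer.

10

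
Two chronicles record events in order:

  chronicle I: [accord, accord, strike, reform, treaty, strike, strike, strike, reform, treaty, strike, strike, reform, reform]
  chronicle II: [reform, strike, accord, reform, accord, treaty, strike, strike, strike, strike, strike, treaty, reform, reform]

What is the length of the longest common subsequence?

Match accord at chronicle I[1]=chronicle II[3]; then accord at chronicle I[2]=chronicle II[5]; then treaty at chronicle I[5]=chronicle II[6]; then strike at chronicle I[6]=chronicle II[7]; then strike at chronicle I[7]=chronicle II[8]; then strike at chronicle I[8]=chronicle II[9]; then strike at chronicle I[11]=chronicle II[10]; then strike at chronicle I[12]=chronicle II[11]; then reform at chronicle I[13]=chronicle II[13]; then reform at chronicle I[14]=chronicle II[14] — 10 events in the same relative order in both. Since dp[14][14] = 10, nothing longer is possible.

10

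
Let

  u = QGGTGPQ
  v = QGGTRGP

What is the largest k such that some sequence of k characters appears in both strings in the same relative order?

Let dp[i][j] be the LCS length of the first i characters of u and the first j characters of v. dp[i][j] = dp[i-1][j-1]+1 when the i-th and j-th characters match, else max(dp[i-1][j], dp[i][j-1]).
    ·  Q  G  G  T  R  G  P
 ·  0  0  0  0  0  0  0  0
 Q  0  1  1  1  1  1  1  1
 G  0  1  2  2  2  2  2  2
 G  0  1  2  3  3  3  3  3
 T  0  1  2  3  4  4  4  4
 G  0  1  2  3  4  4  5  5
 P  0  1  2  3  4  4  5  6
 Q  0  1  2  3  4  4  5  6
dp[7][7] = 6. One LCS (by backtracking along matches): QGGTGP.

6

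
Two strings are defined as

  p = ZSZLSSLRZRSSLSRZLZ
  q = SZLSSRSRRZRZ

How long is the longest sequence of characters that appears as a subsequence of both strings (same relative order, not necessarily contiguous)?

10

Taking S at p[2]=q[1], then Z at p[3]=q[2], then L at p[4]=q[3], then S at p[5]=q[4], then S at p[6]=q[5], then R at p[8]=q[6], then R at p[10]=q[8], then R at p[15]=q[9], then Z at p[16]=q[10], then Z at p[18]=q[12] gives a common subsequence of length 10. The LCS DP gives dp[18][12] = 10, so this is optimal.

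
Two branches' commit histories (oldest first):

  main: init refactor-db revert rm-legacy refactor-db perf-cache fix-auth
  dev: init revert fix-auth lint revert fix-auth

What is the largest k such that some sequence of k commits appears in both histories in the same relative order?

3

Pick init [1,1] → revert [3,5] → fix-auth [7,6]; all 3 commits appear in both, in order. Since dp[7][6] = 3, nothing longer is possible.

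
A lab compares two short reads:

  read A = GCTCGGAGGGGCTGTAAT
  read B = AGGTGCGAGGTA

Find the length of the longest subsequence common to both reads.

Taking G at read A[1]=read B[3] → T at read A[3]=read B[4] → C at read A[4]=read B[6] → G at read A[6]=read B[7] → A at read A[7]=read B[8] → G at read A[11]=read B[9] → G at read A[14]=read B[10] → T at read A[15]=read B[11] → A at read A[17]=read B[12] gives a common subsequence of length 9. The LCS DP gives dp[18][12] = 9, so this is optimal.

9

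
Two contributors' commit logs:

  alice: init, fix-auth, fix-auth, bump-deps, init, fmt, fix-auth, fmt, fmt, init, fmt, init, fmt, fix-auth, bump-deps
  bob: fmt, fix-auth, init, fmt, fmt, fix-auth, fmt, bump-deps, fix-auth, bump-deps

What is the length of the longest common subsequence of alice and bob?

Pick fix-auth (alice #3, bob #2), init (alice #5, bob #3), fmt (alice #6, bob #5), fix-auth (alice #7, bob #6), fmt (alice #8, bob #7), fix-auth (alice #14, bob #9), bump-deps (alice #15, bob #10); all 7 commits appear in both, in order, and the DP table's final entry dp[15][10] is also 7, so no common subsequence is longer.

7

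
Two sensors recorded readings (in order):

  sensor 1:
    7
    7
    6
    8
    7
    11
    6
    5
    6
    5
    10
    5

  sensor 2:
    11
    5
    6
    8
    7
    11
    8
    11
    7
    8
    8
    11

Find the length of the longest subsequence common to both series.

One common subsequence of length 4: 7 [1,5], then 7 [2,9], then 8 [4,11], then 11 [6,12]. Since dp[12][12] = 4, nothing longer is possible.

4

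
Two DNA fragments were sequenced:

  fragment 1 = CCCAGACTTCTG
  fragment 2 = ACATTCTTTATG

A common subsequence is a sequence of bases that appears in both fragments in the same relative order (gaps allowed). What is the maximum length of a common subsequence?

7

Let dp[i][j] be the LCS length of the first i bases of fragment 1 and the first j bases of fragment 2. dp[i][j] = dp[i-1][j-1]+1 when the i-th and j-th bases match, else max(dp[i-1][j], dp[i][j-1]).
    ·  A  C  A  T  T  C  T  T  T  A  T  G
 ·  0  0  0  0  0  0  0  0  0  0  0  0  0
 C  0  0  1  1  1  1  1  1  1  1  1  1  1
 C  0  0  1  1  1  1  2  2  2  2  2  2  2
 C  0  0  1  1  1  1  2  2  2  2  2  2  2
 A  0  1  1  2  2  2  2  2  2  2  3  3  3
 G  0  1  1  2  2  2  2  2  2  2  3  3  4
 A  0  1  1  2  2  2  2  2  2  2  3  3  4
 C  0  1  2  2  2  2  3  3  3  3  3  3  4
 T  0  1  2  2  3  3  3  4  4  4  4  4  4
 T  0  1  2  2  3  4  4  4  5  5  5  5  5
 C  0  1  2  2  3  4  5  5  5  5  5  5  5
 T  0  1  2  2  3  4  5  6  6  6  6  6  6
 G  0  1  2  2  3  4  5  6  6  6  6  6  7
dp[12][12] = 7. One LCS (by backtracking along matches): CACTTTG.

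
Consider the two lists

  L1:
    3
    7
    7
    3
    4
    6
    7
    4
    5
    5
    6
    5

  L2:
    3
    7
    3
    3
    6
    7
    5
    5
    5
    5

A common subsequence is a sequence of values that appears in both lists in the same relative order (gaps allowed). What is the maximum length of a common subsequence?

One common subsequence of length 8: 3 at L1[1]=L2[1], 7 at L1[2]=L2[2], 3 at L1[4]=L2[4], 6 at L1[6]=L2[5], 7 at L1[7]=L2[6], 5 at L1[9]=L2[8], 5 at L1[10]=L2[9], 5 at L1[12]=L2[10]. dp[12][10] = 8 confirms this is the maximum.

8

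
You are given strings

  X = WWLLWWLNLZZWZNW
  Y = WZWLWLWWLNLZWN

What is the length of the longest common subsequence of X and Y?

12

Match W at X[1]=Y[1], W at X[2]=Y[3], L at X[3]=Y[4], L at X[4]=Y[6], W at X[5]=Y[7], W at X[6]=Y[8], L at X[7]=Y[9], N at X[8]=Y[10], L at X[9]=Y[11], Z at X[11]=Y[12], W at X[12]=Y[13], N at X[14]=Y[14] — 12 characters in the same relative order in both. The LCS DP gives dp[15][14] = 12, so this is optimal.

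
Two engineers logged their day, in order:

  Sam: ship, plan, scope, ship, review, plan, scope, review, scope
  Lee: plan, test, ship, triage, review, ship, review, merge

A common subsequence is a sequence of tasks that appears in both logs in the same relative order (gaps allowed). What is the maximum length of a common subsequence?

4

Taking plan (Sam #2, Lee #1), ship (Sam #4, Lee #3), review (Sam #5, Lee #5), review (Sam #8, Lee #7) gives a common subsequence of length 4, and the DP table's final entry dp[9][8] is also 4, so no common subsequence is longer.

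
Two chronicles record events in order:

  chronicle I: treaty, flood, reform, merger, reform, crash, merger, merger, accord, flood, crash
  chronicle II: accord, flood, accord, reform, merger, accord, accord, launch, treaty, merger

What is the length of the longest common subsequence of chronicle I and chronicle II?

Pick flood [2,2] → reform [3,4] → merger [4,5] → merger [8,10]; all 4 events appear in both, in order. Since dp[11][10] = 4, nothing longer is possible.

4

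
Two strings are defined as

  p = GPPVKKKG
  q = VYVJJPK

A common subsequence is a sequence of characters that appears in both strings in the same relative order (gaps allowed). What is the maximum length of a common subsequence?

2

Match P [3,6] → K [7,7] — 2 characters in the same relative order in both, and the DP table's final entry dp[8][7] is also 2, so no common subsequence is longer.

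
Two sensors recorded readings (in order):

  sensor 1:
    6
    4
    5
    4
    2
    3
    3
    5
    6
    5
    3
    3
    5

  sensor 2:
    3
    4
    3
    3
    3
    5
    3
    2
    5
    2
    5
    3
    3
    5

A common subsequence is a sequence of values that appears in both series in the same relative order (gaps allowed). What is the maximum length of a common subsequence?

Match 4 at sensor 1[2]=sensor 2[2] → 5 at sensor 1[3]=sensor 2[6] → 2 at sensor 1[5]=sensor 2[8] → 5 at sensor 1[8]=sensor 2[9] → 5 at sensor 1[10]=sensor 2[11] → 3 at sensor 1[11]=sensor 2[12] → 3 at sensor 1[12]=sensor 2[13] → 5 at sensor 1[13]=sensor 2[14] — 8 values in the same relative order in both, and the DP table's final entry dp[13][14] is also 8, so no common subsequence is longer.

8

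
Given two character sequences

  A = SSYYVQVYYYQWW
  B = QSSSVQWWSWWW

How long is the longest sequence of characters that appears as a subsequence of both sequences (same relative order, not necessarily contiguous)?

6

One common subsequence of length 6: S [1,3], S [2,4], V [5,5], Q [6,6], W [12,11], W [13,12]. Since dp[13][12] = 6, nothing longer is possible.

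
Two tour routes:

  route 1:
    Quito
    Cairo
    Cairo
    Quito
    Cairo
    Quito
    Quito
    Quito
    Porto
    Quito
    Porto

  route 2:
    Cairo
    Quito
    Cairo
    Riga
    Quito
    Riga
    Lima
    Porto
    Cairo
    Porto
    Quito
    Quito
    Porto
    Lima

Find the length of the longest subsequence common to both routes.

7

Pick Quito [1,2], then Cairo [2,3], then Quito [4,5], then Cairo [5,9], then Quito [7,11], then Quito [8,12], then Porto [9,13]; all 7 stops appear in both, in order. dp[11][14] = 7 confirms this is the maximum.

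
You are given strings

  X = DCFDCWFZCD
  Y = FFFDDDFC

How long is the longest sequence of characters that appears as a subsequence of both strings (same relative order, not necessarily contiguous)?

Pick D at X[1]=Y[5], then D at X[4]=Y[6], then F at X[7]=Y[7], then C at X[9]=Y[8]; all 4 characters appear in both, in order. dp[10][8] = 4 confirms this is the maximum.

4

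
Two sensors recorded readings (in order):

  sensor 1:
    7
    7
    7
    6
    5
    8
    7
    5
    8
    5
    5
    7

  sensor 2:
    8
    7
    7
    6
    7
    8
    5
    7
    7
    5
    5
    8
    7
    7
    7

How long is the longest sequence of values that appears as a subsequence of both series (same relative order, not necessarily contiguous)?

8

Match 7 at sensor 1[1]=sensor 2[2], 7 at sensor 1[2]=sensor 2[3], 7 at sensor 1[3]=sensor 2[5], 5 at sensor 1[5]=sensor 2[7], 7 at sensor 1[7]=sensor 2[9], 5 at sensor 1[8]=sensor 2[11], 8 at sensor 1[9]=sensor 2[12], 7 at sensor 1[12]=sensor 2[15] — 8 values in the same relative order in both. The LCS DP gives dp[12][15] = 8, so this is optimal.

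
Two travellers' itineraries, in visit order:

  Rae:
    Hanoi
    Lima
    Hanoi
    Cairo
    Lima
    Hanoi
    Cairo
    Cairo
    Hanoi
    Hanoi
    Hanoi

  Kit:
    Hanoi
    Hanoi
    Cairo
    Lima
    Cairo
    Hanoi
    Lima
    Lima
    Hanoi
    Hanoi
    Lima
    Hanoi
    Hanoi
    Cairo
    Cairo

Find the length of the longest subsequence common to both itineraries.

One common subsequence of length 8: Hanoi (Rae #1, Kit #2), then Lima (Rae #2, Kit #4), then Hanoi (Rae #3, Kit #6), then Lima (Rae #5, Kit #8), then Hanoi (Rae #6, Kit #9), then Hanoi (Rae #9, Kit #10), then Hanoi (Rae #10, Kit #12), then Hanoi (Rae #11, Kit #13). The LCS DP gives dp[11][15] = 8, so this is optimal.

8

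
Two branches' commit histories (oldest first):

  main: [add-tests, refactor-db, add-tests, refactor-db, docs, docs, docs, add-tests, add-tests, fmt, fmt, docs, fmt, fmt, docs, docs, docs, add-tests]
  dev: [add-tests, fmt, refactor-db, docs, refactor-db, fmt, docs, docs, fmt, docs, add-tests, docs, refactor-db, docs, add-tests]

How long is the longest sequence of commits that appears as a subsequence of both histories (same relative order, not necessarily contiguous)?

10

One common subsequence of length 10: add-tests [1,1] → refactor-db [2,3] → refactor-db [4,5] → docs [5,7] → docs [6,8] → docs [7,10] → add-tests [9,11] → docs [12,12] → docs [17,14] → add-tests [18,15]. The LCS DP gives dp[18][15] = 10, so this is optimal.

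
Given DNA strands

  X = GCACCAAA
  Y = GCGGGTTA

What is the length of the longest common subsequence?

Pick G (X #1, Y #1), C (X #2, Y #2), A (X #8, Y #8); all 3 bases appear in both, in order. dp[8][8] = 3 confirms this is the maximum.

3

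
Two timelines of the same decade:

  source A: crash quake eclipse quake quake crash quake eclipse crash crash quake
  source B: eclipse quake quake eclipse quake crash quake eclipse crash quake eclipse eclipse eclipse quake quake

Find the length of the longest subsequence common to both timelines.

8

Match quake (source A #2, source B #3); then eclipse (source A #3, source B #4); then quake (source A #4, source B #5); then quake (source A #5, source B #7); then crash (source A #6, source B #9); then quake (source A #7, source B #10); then eclipse (source A #8, source B #13); then quake (source A #11, source B #15) — 8 events in the same relative order in both. Since dp[11][15] = 8, nothing longer is possible.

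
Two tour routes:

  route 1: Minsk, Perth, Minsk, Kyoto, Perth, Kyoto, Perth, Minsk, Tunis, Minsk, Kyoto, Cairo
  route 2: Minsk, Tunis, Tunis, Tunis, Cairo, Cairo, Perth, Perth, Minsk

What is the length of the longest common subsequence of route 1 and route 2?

4

One common subsequence of length 4: Minsk at route 1[1]=route 2[1], Perth at route 1[5]=route 2[7], Perth at route 1[7]=route 2[8], Minsk at route 1[10]=route 2[9]. Since dp[12][9] = 4, nothing longer is possible.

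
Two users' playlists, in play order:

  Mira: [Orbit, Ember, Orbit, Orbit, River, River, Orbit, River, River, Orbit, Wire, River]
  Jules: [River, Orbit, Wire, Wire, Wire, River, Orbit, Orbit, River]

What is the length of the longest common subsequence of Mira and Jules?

Taking Orbit (Mira #1, Jules #2), River (Mira #6, Jules #6), Orbit (Mira #7, Jules #7), Orbit (Mira #10, Jules #8), River (Mira #12, Jules #9) gives a common subsequence of length 5. The LCS DP gives dp[12][9] = 5, so this is optimal.

5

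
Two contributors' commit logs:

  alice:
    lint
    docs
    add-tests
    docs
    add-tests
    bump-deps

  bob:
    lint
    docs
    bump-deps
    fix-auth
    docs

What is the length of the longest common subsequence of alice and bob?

Match lint at alice[1]=bob[1]; then docs at alice[2]=bob[2]; then docs at alice[4]=bob[5] — 3 commits in the same relative order in both. dp[6][5] = 3 confirms this is the maximum.

3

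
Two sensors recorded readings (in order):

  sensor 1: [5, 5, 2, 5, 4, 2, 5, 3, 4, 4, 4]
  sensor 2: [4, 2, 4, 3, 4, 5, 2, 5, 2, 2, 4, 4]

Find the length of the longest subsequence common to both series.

6

Taking 5 [1,6], then 5 [2,8], then 2 [3,9], then 2 [6,10], then 4 [10,11], then 4 [11,12] gives a common subsequence of length 6. The LCS DP gives dp[11][12] = 6, so this is optimal.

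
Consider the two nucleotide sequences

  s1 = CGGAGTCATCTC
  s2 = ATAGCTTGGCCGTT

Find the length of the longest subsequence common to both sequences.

Pick C at s1[1]=s2[5], then G at s1[2]=s2[8], then G at s1[3]=s2[9], then G at s1[5]=s2[12], then T at s1[9]=s2[13], then T at s1[11]=s2[14]; all 6 bases appear in both, in order. Since dp[12][14] = 6, nothing longer is possible.

6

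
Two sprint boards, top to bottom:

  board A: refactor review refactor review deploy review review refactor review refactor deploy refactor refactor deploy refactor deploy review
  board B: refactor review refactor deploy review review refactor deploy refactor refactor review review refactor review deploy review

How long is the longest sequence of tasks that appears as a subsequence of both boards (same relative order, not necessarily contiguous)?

Match refactor (board A #1, board B #1), then review (board A #2, board B #2), then refactor (board A #3, board B #3), then deploy (board A #5, board B #4), then review (board A #7, board B #5), then review (board A #9, board B #6), then refactor (board A #10, board B #7), then deploy (board A #11, board B #8), then refactor (board A #12, board B #9), then refactor (board A #13, board B #10), then refactor (board A #15, board B #13), then deploy (board A #16, board B #15), then review (board A #17, board B #16) — 13 tasks in the same relative order in both. The LCS DP gives dp[17][16] = 13, so this is optimal.

13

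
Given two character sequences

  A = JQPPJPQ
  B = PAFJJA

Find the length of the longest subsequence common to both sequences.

Let dp[i][j] be the LCS length of the first i characters of A and the first j characters of B. dp[i][j] = dp[i-1][j-1]+1 when the i-th and j-th characters match, else max(dp[i-1][j], dp[i][j-1]).
    ·  P  A  F  J  J  A
 ·  0  0  0  0  0  0  0
 J  0  0  0  0  1  1  1
 Q  0  0  0  0  1  1  1
 P  0  1  1  1  1  1  1
 P  0  1  1  1  1  1  1
 J  0  1  1  1  2  2  2
 P  0  1  1  1  2  2  2
 Q  0  1  1  1  2  2  2
dp[7][6] = 2. One LCS (by backtracking along matches): JJ.

2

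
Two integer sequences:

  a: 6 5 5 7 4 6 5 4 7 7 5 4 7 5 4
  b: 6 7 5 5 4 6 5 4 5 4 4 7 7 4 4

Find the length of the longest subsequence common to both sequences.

11

Taking 6 at a[1]=b[1], then 5 at a[2]=b[3], then 5 at a[3]=b[4], then 4 at a[5]=b[5], then 6 at a[6]=b[6], then 5 at a[7]=b[9], then 4 at a[8]=b[11], then 7 at a[9]=b[12], then 7 at a[10]=b[13], then 4 at a[12]=b[14], then 4 at a[15]=b[15] gives a common subsequence of length 11. dp[15][15] = 11 confirms this is the maximum.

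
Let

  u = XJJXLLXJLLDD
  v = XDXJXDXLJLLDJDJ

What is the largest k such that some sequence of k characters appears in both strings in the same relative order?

One common subsequence of length 9: X [1,3], then J [2,4], then X [4,7], then L [6,8], then J [8,9], then L [9,10], then L [10,11], then D [11,12], then D [12,14]. Since dp[12][15] = 9, nothing longer is possible.

9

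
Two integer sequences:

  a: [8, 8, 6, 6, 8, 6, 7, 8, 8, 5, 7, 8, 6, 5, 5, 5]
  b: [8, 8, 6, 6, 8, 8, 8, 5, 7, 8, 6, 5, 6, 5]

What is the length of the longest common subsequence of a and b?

13

Match 8 (a #1, b #1), then 8 (a #2, b #2), then 6 (a #3, b #3), then 6 (a #4, b #4), then 8 (a #5, b #5), then 8 (a #8, b #6), then 8 (a #9, b #7), then 5 (a #10, b #8), then 7 (a #11, b #9), then 8 (a #12, b #10), then 6 (a #13, b #11), then 5 (a #14, b #12), then 5 (a #16, b #14) — 13 values in the same relative order in both. The LCS DP gives dp[16][14] = 13, so this is optimal.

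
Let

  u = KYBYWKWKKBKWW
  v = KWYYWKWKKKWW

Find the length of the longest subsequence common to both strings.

11

One common subsequence of length 11: K [1,1], Y [2,3], Y [4,4], W [5,5], K [6,6], W [7,7], K [8,8], K [9,9], K [11,10], W [12,11], W [13,12]. Since dp[13][12] = 11, nothing longer is possible.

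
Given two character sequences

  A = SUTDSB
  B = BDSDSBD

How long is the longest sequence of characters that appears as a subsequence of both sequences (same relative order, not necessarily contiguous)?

Let dp[i][j] be the LCS length of the first i characters of A and the first j characters of B. dp[i][j] = dp[i-1][j-1]+1 when the i-th and j-th characters match, else max(dp[i-1][j], dp[i][j-1]).
    ·  B  D  S  D  S  B  D
 ·  0  0  0  0  0  0  0  0
 S  0  0  0  1  1  1  1  1
 U  0  0  0  1  1  1  1  1
 T  0  0  0  1  1  1  1  1
 D  0  0  1  1  2  2  2  2
 S  0  0  1  2  2  3  3  3
 B  0  1  1  2  2  3  4  4
dp[6][7] = 4. One LCS (by backtracking along matches): SDSB.

4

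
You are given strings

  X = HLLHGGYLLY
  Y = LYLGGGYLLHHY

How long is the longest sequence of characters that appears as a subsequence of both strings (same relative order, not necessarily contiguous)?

8

Let dp[i][j] be the LCS length of the first i characters of X and the first j characters of Y. dp[i][j] = dp[i-1][j-1]+1 when the i-th and j-th characters match, else max(dp[i-1][j], dp[i][j-1]).
    ·  L  Y  L  G  G  G  Y  L  L  H  H  Y
 ·  0  0  0  0  0  0  0  0  0  0  0  0  0
 H  0  0  0  0  0  0  0  0  0  0  1  1  1
 L  0  1  1  1  1  1  1  1  1  1  1  1  1
 L  0  1  1  2  2  2  2  2  2  2  2  2  2
 H  0  1  1  2  2  2  2  2  2  2  3  3  3
 G  0  1  1  2  3  3  3  3  3  3  3  3  3
 G  0  1  1  2  3  4  4  4  4  4  4  4  4
 Y  0  1  2  2  3  4  4  5  5  5  5  5  5
 L  0  1  2  3  3  4  4  5  6  6  6  6  6
 L  0  1  2  3  3  4  4  5  6  7  7  7  7
 Y  0  1  2  3  3  4  4  5  6  7  7  7  8
dp[10][12] = 8. One LCS (by backtracking along matches): LLGGYLLY.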